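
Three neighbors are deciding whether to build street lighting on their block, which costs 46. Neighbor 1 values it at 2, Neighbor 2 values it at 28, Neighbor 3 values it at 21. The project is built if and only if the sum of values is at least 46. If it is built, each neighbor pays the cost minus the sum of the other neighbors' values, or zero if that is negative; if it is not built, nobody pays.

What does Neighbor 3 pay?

16

Total value 51 ≥ cost 46, so the project is built.
The other neighbors' values sum to 30.
Cost minus that sum is 46 - 30 = 16.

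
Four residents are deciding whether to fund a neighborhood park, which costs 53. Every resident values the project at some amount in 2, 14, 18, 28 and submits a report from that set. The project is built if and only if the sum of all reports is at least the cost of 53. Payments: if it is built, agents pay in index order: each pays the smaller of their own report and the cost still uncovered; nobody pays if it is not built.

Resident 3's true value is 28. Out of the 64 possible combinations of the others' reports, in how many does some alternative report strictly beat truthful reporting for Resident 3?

36

Others report (2, 14, 28): truth gives 0; report 14 gives 14 > 0. Violating.
Others report (2, 18, 18): truth gives 0; report 18 gives 10 > 0. Violating.
Others report (2, 18, 28): truth gives 0; report 14 gives 14 > 0. Violating.
Others report (2, 28, 14): truth gives 5; report 14 gives 14 > 5. Violating.
Others report (2, 2, 2): truth gives 0; no alternative beats it.
Others report (2, 2, 14): truth gives 0; no alternative beats it.
(Checking all 64 profiles: 36 have a profitable deviation, 28 do not.)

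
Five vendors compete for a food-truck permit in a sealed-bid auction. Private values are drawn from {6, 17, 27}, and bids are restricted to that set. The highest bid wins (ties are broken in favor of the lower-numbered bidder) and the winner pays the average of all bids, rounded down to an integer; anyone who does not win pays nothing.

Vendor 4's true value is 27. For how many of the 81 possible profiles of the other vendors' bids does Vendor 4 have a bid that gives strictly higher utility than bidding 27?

2

Others bid (6, 6, 6, 6): truth gives 17; bid 17 gives 19 > 17. Violating.
Others bid (6, 6, 6, 17): truth gives 15; bid 17 gives 17 > 15. Violating.
Others bid (6, 6, 6, 27): truth gives 13; no alternative beats it.
Others bid (6, 6, 17, 6): truth gives 15; no alternative beats it.
(Checking all 81 profiles: 2 have a profitable deviation, 79 do not.)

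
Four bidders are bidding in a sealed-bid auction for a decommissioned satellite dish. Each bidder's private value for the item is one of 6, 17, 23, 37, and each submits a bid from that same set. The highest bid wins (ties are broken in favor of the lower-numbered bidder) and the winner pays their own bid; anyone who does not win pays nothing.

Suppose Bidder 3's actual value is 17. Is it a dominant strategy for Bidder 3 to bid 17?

Check each profile of the others' bids and compare truth against every alternative bid.
Others bid (6, 6, 6): truth gives 0, best alternative gives 0.
Others bid (6, 6, 17): truth gives 0, best alternative gives 0.
Others bid (6, 6, 23): truth gives 0, best alternative gives 0.
Others bid (6, 6, 37): truth gives 0, best alternative gives 0.
Others bid (6, 17, 6): truth gives 0, best alternative gives 0.
Others bid (6, 17, 17): truth gives 0, best alternative gives 0.
(Remaining 58 profiles checked similarly; truth is weakly best in each.)
In every case the truthful bid is at least as good as any alternative, so it is a dominant strategy.

Yes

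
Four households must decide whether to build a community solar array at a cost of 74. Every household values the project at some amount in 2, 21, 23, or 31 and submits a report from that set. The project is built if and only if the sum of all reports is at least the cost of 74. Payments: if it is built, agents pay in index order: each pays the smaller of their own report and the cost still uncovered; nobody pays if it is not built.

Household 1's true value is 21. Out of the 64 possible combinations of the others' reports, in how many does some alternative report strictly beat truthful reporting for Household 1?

Others report (21, 21, 31): truth gives 0; report 2 gives 19 > 0. Violating.
Others report (21, 23, 31): truth gives 0; report 2 gives 19 > 0. Violating.
Others report (21, 31, 21): truth gives 0; report 2 gives 19 > 0. Violating.
Others report (21, 31, 23): truth gives 0; report 2 gives 19 > 0. Violating.
Others report (2, 2, 2): truth gives 0; no alternative beats it.
Others report (2, 2, 21): truth gives 0; no alternative beats it.
(Checking all 64 profiles: 19 have a profitable deviation, 45 do not.)

19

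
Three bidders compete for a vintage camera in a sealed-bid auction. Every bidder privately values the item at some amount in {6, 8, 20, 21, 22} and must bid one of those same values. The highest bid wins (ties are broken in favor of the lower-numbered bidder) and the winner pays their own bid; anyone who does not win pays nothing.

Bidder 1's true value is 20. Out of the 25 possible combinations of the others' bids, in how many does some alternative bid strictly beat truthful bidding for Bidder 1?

Others bid (6, 6): truth gives 0; bid 6 gives 14 > 0. Violating.
Others bid (6, 8): truth gives 0; bid 8 gives 12 > 0. Violating.
Others bid (8, 6): truth gives 0; bid 8 gives 12 > 0. Violating.
Others bid (8, 8): truth gives 0; bid 8 gives 12 > 0. Violating.
Others bid (6, 20): truth gives 0; no alternative beats it.
Others bid (6, 21): truth gives 0; no alternative beats it.
(Checking all 25 profiles: 4 have a profitable deviation, 21 do not.)

4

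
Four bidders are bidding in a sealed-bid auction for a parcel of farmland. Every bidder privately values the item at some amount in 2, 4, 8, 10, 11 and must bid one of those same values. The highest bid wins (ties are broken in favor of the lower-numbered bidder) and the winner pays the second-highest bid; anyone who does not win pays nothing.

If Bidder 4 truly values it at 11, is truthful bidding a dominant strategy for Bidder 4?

Yes

Check each profile of the others' bids and compare truth against every alternative bid.
Others bid (2, 2, 10): truth gives 1, best alternative gives 0.
Others bid (2, 4, 10): truth gives 1, best alternative gives 0.
Others bid (2, 8, 10): truth gives 1, best alternative gives 0.
Others bid (2, 10, 2): truth gives 1, best alternative gives 0.
Others bid (2, 10, 4): truth gives 1, best alternative gives 0.
Others bid (2, 10, 8): truth gives 1, best alternative gives 0.
(Remaining 119 profiles checked similarly; truth is weakly best in each.)
In every case the truthful bid is at least as good as any alternative, so it is a dominant strategy.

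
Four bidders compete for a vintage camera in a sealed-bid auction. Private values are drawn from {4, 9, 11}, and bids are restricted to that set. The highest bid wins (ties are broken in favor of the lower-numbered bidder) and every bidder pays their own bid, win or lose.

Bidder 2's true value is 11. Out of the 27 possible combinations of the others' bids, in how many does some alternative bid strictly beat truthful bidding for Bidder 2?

13

Others bid (4, 4, 4): truth gives 0; bid 9 gives 2 > 0. Violating.
Others bid (4, 4, 9): truth gives 0; bid 9 gives 2 > 0. Violating.
Others bid (4, 9, 4): truth gives 0; bid 9 gives 2 > 0. Violating.
Others bid (4, 9, 9): truth gives 0; bid 9 gives 2 > 0. Violating.
Others bid (4, 4, 11): truth gives 0; no alternative beats it.
Others bid (4, 9, 11): truth gives 0; no alternative beats it.
(Checking all 27 profiles: 13 have a profitable deviation, 14 do not.)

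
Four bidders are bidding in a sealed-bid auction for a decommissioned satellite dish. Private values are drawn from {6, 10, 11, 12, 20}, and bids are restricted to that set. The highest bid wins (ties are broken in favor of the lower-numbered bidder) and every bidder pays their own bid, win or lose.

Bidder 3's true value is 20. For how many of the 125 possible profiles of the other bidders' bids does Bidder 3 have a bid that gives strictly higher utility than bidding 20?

81

Others bid (6, 6, 6): truth gives 0; bid 10 gives 10 > 0. Violating.
Others bid (6, 6, 10): truth gives 0; bid 10 gives 10 > 0. Violating.
Others bid (6, 6, 11): truth gives 0; bid 11 gives 9 > 0. Violating.
Others bid (6, 6, 12): truth gives 0; bid 12 gives 8 > 0. Violating.
Others bid (6, 6, 20): truth gives 0; no alternative beats it.
Others bid (6, 10, 20): truth gives 0; no alternative beats it.
(Checking all 125 profiles: 81 have a profitable deviation, 44 do not.)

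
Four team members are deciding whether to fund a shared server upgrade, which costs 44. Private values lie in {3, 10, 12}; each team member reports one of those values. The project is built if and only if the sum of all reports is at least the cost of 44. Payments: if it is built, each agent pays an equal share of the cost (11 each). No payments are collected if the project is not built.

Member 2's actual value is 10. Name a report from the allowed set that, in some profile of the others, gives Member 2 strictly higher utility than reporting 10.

3

Suppose Member 1 reports 10, Member 3 reports 12 and Member 4 reports 12.
Report 10: project built, pays 11, utility 10 - 11 = -1.
Report 3: project not built, utility 0.
So reporting 3 beats truth here (0 > -1).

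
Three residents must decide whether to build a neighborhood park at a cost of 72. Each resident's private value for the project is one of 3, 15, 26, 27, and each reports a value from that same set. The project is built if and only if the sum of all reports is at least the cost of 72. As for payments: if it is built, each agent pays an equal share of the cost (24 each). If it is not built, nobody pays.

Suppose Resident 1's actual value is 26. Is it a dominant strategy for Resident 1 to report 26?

Check each profile of the others' reports and compare truth against every alternative report.
Others report (26, 26): truth gives 2, best alternative gives 2.
Others report (26, 27): truth gives 2, best alternative gives 2.
Others report (27, 26): truth gives 2, best alternative gives 2.
Others report (27, 27): truth gives 2, best alternative gives 2.
Others report (3, 3): truth gives 0, best alternative gives 0.
Others report (3, 15): truth gives 0, best alternative gives 0.
(Remaining 10 profiles checked similarly; truth is weakly best in each.)
In every case the truthful report is at least as good as any alternative, so it is a dominant strategy.

Yes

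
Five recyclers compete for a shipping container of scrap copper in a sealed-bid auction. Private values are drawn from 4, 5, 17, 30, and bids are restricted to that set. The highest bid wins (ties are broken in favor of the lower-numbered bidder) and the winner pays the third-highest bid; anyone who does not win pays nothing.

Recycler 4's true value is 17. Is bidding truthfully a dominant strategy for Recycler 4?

No

Consider the case where Recycler 1 bids 4, Recycler 2 bids 4, Recycler 3 bids 4 and Recycler 5 bids 30.
Truthful bid 17: loses, pays 0, utility 0.
Bid 30 instead: wins, pays 4, utility 17 - 4 = 13.
Since 13 > 0, bidding 30 is strictly better here, so truthful bidding is not dominant.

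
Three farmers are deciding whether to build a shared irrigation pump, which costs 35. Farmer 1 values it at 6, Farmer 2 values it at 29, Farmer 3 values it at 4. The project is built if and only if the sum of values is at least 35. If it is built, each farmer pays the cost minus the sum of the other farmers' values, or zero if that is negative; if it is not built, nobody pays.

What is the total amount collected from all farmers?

27

Total value 39 ≥ cost 35, so it is built.
Farmer 1: others sum to 33; max(0, 35 - 33) = 2.
Farmer 2: others sum to 10; max(0, 35 - 10) = 25.
Farmer 3: others sum to 35; max(0, 35 - 35) = 0.
Total collected = 2 + 25 + 0 = 27.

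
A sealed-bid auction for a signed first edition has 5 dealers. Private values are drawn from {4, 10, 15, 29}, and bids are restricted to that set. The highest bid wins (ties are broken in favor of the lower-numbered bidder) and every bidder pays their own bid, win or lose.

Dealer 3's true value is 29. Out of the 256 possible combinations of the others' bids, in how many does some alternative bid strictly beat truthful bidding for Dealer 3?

148

Others bid (4, 4, 4, 4): truth gives 0; bid 10 gives 19 > 0. Violating.
Others bid (4, 4, 4, 10): truth gives 0; bid 10 gives 19 > 0. Violating.
Others bid (4, 4, 4, 15): truth gives 0; bid 15 gives 14 > 0. Violating.
Others bid (4, 4, 10, 4): truth gives 0; bid 10 gives 19 > 0. Violating.
Others bid (4, 4, 4, 29): truth gives 0; no alternative beats it.
Others bid (4, 4, 10, 29): truth gives 0; no alternative beats it.
(Checking all 256 profiles: 148 have a profitable deviation, 108 do not.)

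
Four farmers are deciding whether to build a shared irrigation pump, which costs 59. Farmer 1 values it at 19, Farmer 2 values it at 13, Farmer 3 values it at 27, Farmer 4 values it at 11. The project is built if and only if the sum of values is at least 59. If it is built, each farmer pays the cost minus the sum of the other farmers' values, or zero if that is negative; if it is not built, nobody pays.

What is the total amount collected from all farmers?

26

Total value 70 ≥ cost 59, so it is built.
Farmer 1: others sum to 51; max(0, 59 - 51) = 8.
Farmer 2: others sum to 57; max(0, 59 - 57) = 2.
Farmer 3: others sum to 43; max(0, 59 - 43) = 16.
Farmer 4: others sum to 59; max(0, 59 - 59) = 0.
Total collected = 8 + 2 + 16 + 0 = 26.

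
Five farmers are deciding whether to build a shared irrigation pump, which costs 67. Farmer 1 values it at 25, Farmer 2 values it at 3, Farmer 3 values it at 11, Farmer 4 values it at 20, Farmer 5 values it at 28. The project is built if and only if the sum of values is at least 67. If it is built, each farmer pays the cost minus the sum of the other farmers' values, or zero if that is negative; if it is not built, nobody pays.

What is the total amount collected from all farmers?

Total value 87 ≥ cost 67, so it is built.
Farmer 1: others sum to 62; max(0, 67 - 62) = 5.
Farmer 2: others sum to 84; max(0, 67 - 84) = 0.
Farmer 3: others sum to 76; max(0, 67 - 76) = 0.
Farmer 4: others sum to 67; max(0, 67 - 67) = 0.
Farmer 5: others sum to 59; max(0, 67 - 59) = 8.
Total collected = 5 + 0 + 0 + 0 + 8 = 13.

13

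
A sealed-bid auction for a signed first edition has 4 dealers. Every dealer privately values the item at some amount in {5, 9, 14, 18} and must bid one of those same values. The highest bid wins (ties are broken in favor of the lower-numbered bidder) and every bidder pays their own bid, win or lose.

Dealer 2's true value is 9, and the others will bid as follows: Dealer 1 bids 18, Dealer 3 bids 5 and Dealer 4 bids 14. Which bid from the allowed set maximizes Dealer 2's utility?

Bid 5: loses but pays 5, utility -5.
Bid 9: loses but pays 9, utility -9.
Bid 14: loses but pays 14, utility -14.
Bid 18: loses but pays 18, utility -18.
The best choice is 5 with utility -5.

5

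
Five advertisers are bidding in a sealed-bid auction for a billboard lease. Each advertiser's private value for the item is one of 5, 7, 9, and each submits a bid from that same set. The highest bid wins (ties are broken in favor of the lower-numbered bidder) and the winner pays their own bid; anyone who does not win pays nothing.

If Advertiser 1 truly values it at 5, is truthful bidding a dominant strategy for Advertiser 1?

Check each profile of the others' bids and compare truth against every alternative bid.
Others bid (5, 5, 5, 5): truth gives 0, best alternative gives -2.
Others bid (5, 5, 5, 7): truth gives 0, best alternative gives -2.
Others bid (5, 5, 7, 5): truth gives 0, best alternative gives -2.
Others bid (5, 5, 7, 7): truth gives 0, best alternative gives -2.
Others bid (5, 7, 5, 5): truth gives 0, best alternative gives -2.
Others bid (5, 7, 5, 7): truth gives 0, best alternative gives -2.
(Remaining 75 profiles checked similarly; truth is weakly best in each.)
In every case the truthful bid is at least as good as any alternative, so it is a dominant strategy.

Yes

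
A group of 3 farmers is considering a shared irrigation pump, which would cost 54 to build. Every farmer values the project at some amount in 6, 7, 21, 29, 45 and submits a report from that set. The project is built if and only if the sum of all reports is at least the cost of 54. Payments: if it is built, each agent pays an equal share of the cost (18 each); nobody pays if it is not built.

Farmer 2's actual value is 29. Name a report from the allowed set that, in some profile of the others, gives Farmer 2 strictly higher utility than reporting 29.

45

Suppose Farmer 1 reports 6 and Farmer 3 reports 6.
Report 29: project not built, utility 0.
Report 45: project built, pays 18, utility 29 - 18 = 11.
So reporting 45 beats truth here (11 > 0).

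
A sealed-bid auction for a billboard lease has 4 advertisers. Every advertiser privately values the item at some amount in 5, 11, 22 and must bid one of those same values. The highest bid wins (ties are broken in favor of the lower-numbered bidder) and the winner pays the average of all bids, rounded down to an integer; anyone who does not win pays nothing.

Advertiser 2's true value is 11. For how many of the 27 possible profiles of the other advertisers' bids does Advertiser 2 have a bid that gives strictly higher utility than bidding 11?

1

Others bid (11, 5, 5): truth gives 0; bid 22 gives 1 > 0. Violating.
Others bid (5, 5, 5): truth gives 5; no alternative beats it.
Others bid (5, 5, 11): truth gives 3; no alternative beats it.
(Checking all 27 profiles: 1 has a profitable deviation, 26 do not.)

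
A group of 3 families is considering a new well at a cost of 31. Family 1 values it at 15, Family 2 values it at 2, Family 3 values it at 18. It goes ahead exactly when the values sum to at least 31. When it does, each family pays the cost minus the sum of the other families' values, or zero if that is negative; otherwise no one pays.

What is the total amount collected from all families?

25

Total value 35 ≥ cost 31, so it is built.
Family 1: others sum to 20; max(0, 31 - 20) = 11.
Family 2: others sum to 33; max(0, 31 - 33) = 0.
Family 3: others sum to 17; max(0, 31 - 17) = 14.
Total collected = 11 + 0 + 14 = 25.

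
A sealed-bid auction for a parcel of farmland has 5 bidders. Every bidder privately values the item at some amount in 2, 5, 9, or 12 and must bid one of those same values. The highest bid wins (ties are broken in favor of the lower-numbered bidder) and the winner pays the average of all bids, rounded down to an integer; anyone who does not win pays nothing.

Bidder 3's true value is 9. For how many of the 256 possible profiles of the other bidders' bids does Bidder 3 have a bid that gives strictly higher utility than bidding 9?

97

Others bid (2, 2, 2, 2): truth gives 6; bid 5 gives 7 > 6. Violating.
Others bid (2, 2, 2, 5): truth gives 5; bid 5 gives 6 > 5. Violating.
Others bid (2, 2, 2, 12): truth gives 0; bid 12 gives 3 > 0. Violating.
Others bid (2, 2, 5, 2): truth gives 5; bid 5 gives 6 > 5. Violating.
Others bid (2, 2, 2, 9): truth gives 5; no alternative beats it.
Others bid (2, 2, 5, 9): truth gives 4; no alternative beats it.
(Checking all 256 profiles: 97 have a profitable deviation, 159 do not.)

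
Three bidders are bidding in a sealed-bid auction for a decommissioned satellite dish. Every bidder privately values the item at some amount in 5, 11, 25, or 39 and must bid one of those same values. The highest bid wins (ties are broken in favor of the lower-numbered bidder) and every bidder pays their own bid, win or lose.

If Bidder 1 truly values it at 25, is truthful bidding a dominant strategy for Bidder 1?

Consider the case where Bidder 2 bids 5 and Bidder 3 bids 5.
Truthful bid 25: wins, pays 25, utility 25 - 25 = 0.
Bid 5 instead: wins, pays 5, utility 25 - 5 = 20.
Since 20 > 0, bidding 5 is strictly better here, so truthful bidding is not dominant.

No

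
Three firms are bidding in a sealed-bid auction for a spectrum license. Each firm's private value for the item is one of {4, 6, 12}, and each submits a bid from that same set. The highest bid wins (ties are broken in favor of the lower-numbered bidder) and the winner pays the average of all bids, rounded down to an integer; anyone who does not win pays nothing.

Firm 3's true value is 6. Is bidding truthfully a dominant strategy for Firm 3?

Check each profile of the others' bids and compare truth against every alternative bid.
Others bid (4, 4): truth gives 2, best alternative gives 0.
Others bid (4, 6): truth gives 0, best alternative gives 0.
Others bid (4, 12): truth gives 0, best alternative gives 0.
Others bid (6, 4): truth gives 0, best alternative gives 0.
Others bid (6, 6): truth gives 0, best alternative gives 0.
Others bid (6, 12): truth gives 0, best alternative gives 0.
(Remaining 3 profiles checked similarly; truth is weakly best in each.)
In every case the truthful bid is at least as good as any alternative, so it is a dominant strategy.

Yes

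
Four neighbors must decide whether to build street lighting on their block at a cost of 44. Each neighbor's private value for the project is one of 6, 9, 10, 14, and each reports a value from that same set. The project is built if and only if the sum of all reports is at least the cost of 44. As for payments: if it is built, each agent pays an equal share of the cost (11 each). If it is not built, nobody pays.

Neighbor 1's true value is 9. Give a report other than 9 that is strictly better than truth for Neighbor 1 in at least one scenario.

6

Suppose Neighbor 2 reports 9, Neighbor 3 reports 14 and Neighbor 4 reports 14.
Report 9: project built, pays 11, utility 9 - 11 = -2.
Report 6: project not built, utility 0.
So reporting 6 beats truth here (0 > -2).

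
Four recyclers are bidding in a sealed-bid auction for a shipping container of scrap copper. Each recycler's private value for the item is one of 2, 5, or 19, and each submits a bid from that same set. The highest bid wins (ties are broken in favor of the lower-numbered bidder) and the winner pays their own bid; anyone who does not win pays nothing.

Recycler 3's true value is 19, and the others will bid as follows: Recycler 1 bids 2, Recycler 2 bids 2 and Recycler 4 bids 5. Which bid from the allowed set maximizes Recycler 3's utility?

Bid 2: loses, pays 0, utility 0.
Bid 5: wins, pays 5, utility 19 - 5 = 14.
Bid 19: wins, pays 19, utility 19 - 19 = 0.
The best choice is 5 with utility 14.

5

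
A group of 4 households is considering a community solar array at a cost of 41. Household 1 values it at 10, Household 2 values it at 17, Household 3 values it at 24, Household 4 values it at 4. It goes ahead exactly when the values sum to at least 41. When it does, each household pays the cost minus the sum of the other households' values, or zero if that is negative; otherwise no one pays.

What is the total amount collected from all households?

13

Total value 55 ≥ cost 41, so it is built.
Household 1: others sum to 45; max(0, 41 - 45) = 0.
Household 2: others sum to 38; max(0, 41 - 38) = 3.
Household 3: others sum to 31; max(0, 41 - 31) = 10.
Household 4: others sum to 51; max(0, 41 - 51) = 0.
Total collected = 0 + 3 + 10 + 0 = 13.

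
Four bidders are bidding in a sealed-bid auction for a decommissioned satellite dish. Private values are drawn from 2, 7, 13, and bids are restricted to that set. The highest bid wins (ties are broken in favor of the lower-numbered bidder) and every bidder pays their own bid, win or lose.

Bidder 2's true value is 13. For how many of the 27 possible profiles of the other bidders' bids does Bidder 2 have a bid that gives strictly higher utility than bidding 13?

13

Others bid (2, 2, 2): truth gives 0; bid 7 gives 6 > 0. Violating.
Others bid (2, 2, 7): truth gives 0; bid 7 gives 6 > 0. Violating.
Others bid (2, 7, 2): truth gives 0; bid 7 gives 6 > 0. Violating.
Others bid (2, 7, 7): truth gives 0; bid 7 gives 6 > 0. Violating.
Others bid (2, 2, 13): truth gives 0; no alternative beats it.
Others bid (2, 7, 13): truth gives 0; no alternative beats it.
(Checking all 27 profiles: 13 have a profitable deviation, 14 do not.)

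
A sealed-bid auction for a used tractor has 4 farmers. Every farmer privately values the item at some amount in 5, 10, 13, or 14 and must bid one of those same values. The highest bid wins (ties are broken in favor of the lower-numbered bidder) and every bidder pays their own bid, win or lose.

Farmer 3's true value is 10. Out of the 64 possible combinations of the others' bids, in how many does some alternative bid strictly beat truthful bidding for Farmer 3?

Others bid (5, 5, 13): truth gives -10; bid 13 gives -3 > -10. Violating.
Others bid (5, 5, 14): truth gives -10; bid 14 gives -4 > -10. Violating.
Others bid (5, 10, 5): truth gives -10; bid 13 gives -3 > -10. Violating.
Others bid (5, 10, 10): truth gives -10; bid 13 gives -3 > -10. Violating.
Others bid (5, 5, 5): truth gives 0; no alternative beats it.
Others bid (5, 5, 10): truth gives 0; no alternative beats it.
(Checking all 64 profiles: 62 have a profitable deviation, 2 do not.)

62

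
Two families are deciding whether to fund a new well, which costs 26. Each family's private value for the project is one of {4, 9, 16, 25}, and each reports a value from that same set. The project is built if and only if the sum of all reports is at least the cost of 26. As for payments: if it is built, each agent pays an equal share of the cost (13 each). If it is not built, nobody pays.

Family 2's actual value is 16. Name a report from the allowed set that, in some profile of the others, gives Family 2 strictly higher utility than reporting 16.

25

Suppose Family 1 reports 4.
Report 16: project not built, utility 0.
Report 25: project built, pays 13, utility 16 - 13 = 3.
So reporting 25 beats truth here (3 > 0).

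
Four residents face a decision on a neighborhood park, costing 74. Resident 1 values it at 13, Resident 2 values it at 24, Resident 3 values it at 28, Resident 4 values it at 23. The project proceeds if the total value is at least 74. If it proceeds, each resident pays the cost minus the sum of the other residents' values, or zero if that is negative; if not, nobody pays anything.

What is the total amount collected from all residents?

Total value 88 ≥ cost 74, so it is built.
Resident 1: others sum to 75; max(0, 74 - 75) = 0.
Resident 2: others sum to 64; max(0, 74 - 64) = 10.
Resident 3: others sum to 60; max(0, 74 - 60) = 14.
Resident 4: others sum to 65; max(0, 74 - 65) = 9.
Total collected = 0 + 10 + 14 + 9 = 33.

33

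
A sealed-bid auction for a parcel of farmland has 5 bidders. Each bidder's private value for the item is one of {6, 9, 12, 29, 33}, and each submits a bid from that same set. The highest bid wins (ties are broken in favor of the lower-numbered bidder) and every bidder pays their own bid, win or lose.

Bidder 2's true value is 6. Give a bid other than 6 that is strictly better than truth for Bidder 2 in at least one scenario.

9

Suppose Bidder 1 bids 6, Bidder 3 bids 6, Bidder 4 bids 6 and Bidder 5 bids 6.
Bid 6: loses but pays 6, utility -6.
Bid 9: wins, pays 9, utility 6 - 9 = -3.
So bidding 9 beats truth here (-3 > -6).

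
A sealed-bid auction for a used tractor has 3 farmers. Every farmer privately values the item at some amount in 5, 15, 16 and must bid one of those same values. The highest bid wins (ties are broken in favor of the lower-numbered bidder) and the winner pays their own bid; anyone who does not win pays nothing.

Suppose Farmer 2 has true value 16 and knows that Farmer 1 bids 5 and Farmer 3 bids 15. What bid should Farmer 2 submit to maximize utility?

15

Bid 5: loses, pays 0, utility 0.
Bid 15: wins, pays 15, utility 16 - 15 = 1.
Bid 16: wins, pays 16, utility 16 - 16 = 0.
The best choice is 15 with utility 1.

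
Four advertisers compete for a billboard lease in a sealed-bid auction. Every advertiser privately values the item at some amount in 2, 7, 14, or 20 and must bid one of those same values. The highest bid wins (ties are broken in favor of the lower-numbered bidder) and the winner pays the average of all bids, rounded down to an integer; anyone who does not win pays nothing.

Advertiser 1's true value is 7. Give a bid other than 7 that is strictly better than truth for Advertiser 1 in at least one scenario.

Suppose Advertiser 2 bids 2, Advertiser 3 bids 2 and Advertiser 4 bids 2.
Bid 7: wins, pays 3, utility 7 - 3 = 4.
Bid 2: wins, pays 2, utility 7 - 2 = 5.
So bidding 2 beats truth here (5 > 4).

2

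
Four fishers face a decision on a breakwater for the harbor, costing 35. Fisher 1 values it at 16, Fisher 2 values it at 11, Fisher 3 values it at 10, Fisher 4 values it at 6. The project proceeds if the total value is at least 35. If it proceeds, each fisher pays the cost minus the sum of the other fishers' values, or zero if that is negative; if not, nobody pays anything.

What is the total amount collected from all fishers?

13

Total value 43 ≥ cost 35, so it is built.
Fisher 1: others sum to 27; max(0, 35 - 27) = 8.
Fisher 2: others sum to 32; max(0, 35 - 32) = 3.
Fisher 3: others sum to 33; max(0, 35 - 33) = 2.
Fisher 4: others sum to 37; max(0, 35 - 37) = 0.
Total collected = 8 + 3 + 2 + 0 = 13.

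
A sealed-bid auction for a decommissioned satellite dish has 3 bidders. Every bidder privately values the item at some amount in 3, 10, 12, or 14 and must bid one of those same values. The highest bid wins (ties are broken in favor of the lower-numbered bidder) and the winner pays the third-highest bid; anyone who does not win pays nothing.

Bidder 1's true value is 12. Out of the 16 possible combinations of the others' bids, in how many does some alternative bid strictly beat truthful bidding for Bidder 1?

4

Others bid (3, 14): truth gives 0; bid 14 gives 9 > 0. Violating.
Others bid (10, 14): truth gives 0; bid 14 gives 2 > 0. Violating.
Others bid (14, 3): truth gives 0; bid 14 gives 9 > 0. Violating.
Others bid (14, 10): truth gives 0; bid 14 gives 2 > 0. Violating.
Others bid (3, 3): truth gives 9; no alternative beats it.
Others bid (3, 10): truth gives 9; no alternative beats it.
(Checking all 16 profiles: 4 have a profitable deviation, 12 do not.)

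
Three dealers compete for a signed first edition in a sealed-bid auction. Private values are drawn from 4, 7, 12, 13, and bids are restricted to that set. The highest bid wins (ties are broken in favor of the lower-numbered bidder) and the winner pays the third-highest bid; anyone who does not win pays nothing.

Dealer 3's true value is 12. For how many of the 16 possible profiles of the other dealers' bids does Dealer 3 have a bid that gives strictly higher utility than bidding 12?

4

Others bid (4, 12): truth gives 0; bid 13 gives 8 > 0. Violating.
Others bid (7, 12): truth gives 0; bid 13 gives 5 > 0. Violating.
Others bid (12, 4): truth gives 0; bid 13 gives 8 > 0. Violating.
Others bid (12, 7): truth gives 0; bid 13 gives 5 > 0. Violating.
Others bid (4, 4): truth gives 8; no alternative beats it.
Others bid (4, 7): truth gives 8; no alternative beats it.
(Checking all 16 profiles: 4 have a profitable deviation, 12 do not.)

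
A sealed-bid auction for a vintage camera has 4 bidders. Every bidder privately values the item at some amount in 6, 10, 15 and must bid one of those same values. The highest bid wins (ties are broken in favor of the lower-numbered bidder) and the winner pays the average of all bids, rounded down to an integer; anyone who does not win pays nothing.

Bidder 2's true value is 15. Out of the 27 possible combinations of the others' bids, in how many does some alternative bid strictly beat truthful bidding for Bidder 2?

4

Others bid (6, 6, 6): truth gives 7; bid 10 gives 8 > 7. Violating.
Others bid (6, 6, 10): truth gives 6; bid 10 gives 7 > 6. Violating.
Others bid (6, 10, 6): truth gives 6; bid 10 gives 7 > 6. Violating.
Others bid (6, 10, 10): truth gives 5; bid 10 gives 6 > 5. Violating.
Others bid (6, 6, 15): truth gives 5; no alternative beats it.
Others bid (6, 10, 15): truth gives 4; no alternative beats it.
(Checking all 27 profiles: 4 have a profitable deviation, 23 do not.)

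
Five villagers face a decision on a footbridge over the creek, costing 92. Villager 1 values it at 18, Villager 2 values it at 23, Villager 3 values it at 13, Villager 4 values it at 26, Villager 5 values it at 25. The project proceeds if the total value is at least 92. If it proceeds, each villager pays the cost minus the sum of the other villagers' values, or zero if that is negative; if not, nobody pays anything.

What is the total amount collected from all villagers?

Total value 105 ≥ cost 92, so it is built.
Villager 1: others sum to 87; max(0, 92 - 87) = 5.
Villager 2: others sum to 82; max(0, 92 - 82) = 10.
Villager 3: others sum to 92; max(0, 92 - 92) = 0.
Villager 4: others sum to 79; max(0, 92 - 79) = 13.
Villager 5: others sum to 80; max(0, 92 - 80) = 12.
Total collected = 5 + 10 + 0 + 13 + 12 = 40.

40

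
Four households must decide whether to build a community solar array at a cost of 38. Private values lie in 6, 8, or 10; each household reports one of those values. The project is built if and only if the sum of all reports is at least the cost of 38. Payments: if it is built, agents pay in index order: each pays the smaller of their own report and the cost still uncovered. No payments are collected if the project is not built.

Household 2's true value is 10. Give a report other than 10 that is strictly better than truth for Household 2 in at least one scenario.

Suppose Household 1 reports 10, Household 3 reports 10 and Household 4 reports 10.
Report 10: project built, pays 10, utility 10 - 10 = 0.
Report 8: project built, pays 8, utility 10 - 8 = 2.
So reporting 8 beats truth here (2 > 0).

8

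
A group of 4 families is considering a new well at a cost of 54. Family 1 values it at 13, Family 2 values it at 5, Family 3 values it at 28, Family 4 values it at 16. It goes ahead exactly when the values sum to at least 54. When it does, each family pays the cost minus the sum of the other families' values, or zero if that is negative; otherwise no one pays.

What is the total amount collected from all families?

Total value 62 ≥ cost 54, so it is built.
Family 1: others sum to 49; max(0, 54 - 49) = 5.
Family 2: others sum to 57; max(0, 54 - 57) = 0.
Family 3: others sum to 34; max(0, 54 - 34) = 20.
Family 4: others sum to 46; max(0, 54 - 46) = 8.
Total collected = 5 + 0 + 20 + 8 = 33.

33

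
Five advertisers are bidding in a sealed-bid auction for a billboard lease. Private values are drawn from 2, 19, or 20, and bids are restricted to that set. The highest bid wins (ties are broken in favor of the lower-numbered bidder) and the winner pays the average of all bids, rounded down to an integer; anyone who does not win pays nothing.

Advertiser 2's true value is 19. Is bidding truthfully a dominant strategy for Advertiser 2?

No

Consider the case where Advertiser 1 bids 2, Advertiser 3 bids 2, Advertiser 4 bids 2 and Advertiser 5 bids 20.
Truthful bid 19: loses, pays 0, utility 0.
Bid 20 instead: wins, pays 9, utility 19 - 9 = 10.
Since 10 > 0, bidding 20 is strictly better here, so truthful bidding is not dominant.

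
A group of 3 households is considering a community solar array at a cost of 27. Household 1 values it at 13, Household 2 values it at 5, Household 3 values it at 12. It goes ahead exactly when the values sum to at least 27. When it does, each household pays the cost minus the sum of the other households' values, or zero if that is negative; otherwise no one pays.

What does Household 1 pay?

10

Total value 30 ≥ cost 27, so the project is built.
The other households' values sum to 17.
Cost minus that sum is 27 - 17 = 10.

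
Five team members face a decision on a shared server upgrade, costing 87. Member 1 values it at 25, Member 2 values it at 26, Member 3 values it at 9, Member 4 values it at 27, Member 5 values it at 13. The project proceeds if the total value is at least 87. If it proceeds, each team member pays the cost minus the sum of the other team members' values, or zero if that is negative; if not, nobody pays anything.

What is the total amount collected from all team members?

Total value 100 ≥ cost 87, so it is built.
Member 1: others sum to 75; max(0, 87 - 75) = 12.
Member 2: others sum to 74; max(0, 87 - 74) = 13.
Member 3: others sum to 91; max(0, 87 - 91) = 0.
Member 4: others sum to 73; max(0, 87 - 73) = 14.
Member 5: others sum to 87; max(0, 87 - 87) = 0.
Total collected = 12 + 13 + 0 + 14 + 0 = 39.

39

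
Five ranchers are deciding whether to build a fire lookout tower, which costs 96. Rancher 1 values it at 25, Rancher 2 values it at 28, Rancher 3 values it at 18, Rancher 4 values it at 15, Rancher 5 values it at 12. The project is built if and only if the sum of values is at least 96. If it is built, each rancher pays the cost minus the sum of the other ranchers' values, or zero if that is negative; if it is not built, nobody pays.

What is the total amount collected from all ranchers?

Total value 98 ≥ cost 96, so it is built.
Rancher 1: others sum to 73; max(0, 96 - 73) = 23.
Rancher 2: others sum to 70; max(0, 96 - 70) = 26.
Rancher 3: others sum to 80; max(0, 96 - 80) = 16.
Rancher 4: others sum to 83; max(0, 96 - 83) = 13.
Rancher 5: others sum to 86; max(0, 96 - 86) = 10.
Total collected = 23 + 26 + 16 + 13 + 10 = 88.

88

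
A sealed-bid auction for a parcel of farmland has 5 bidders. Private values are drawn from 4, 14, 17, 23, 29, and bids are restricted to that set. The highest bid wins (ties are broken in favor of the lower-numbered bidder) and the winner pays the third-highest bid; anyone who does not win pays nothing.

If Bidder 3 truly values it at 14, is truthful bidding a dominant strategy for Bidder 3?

Consider the case where Bidder 1 bids 4, Bidder 2 bids 4, Bidder 4 bids 4 and Bidder 5 bids 17.
Truthful bid 14: loses, pays 0, utility 0.
Bid 17 instead: wins, pays 4, utility 14 - 4 = 10.
Since 10 > 0, bidding 17 is strictly better here, so truthful bidding is not dominant.

No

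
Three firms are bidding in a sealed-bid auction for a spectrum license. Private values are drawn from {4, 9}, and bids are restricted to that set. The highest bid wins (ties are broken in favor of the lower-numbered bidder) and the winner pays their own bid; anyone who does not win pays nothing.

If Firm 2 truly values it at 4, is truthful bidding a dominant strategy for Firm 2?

Yes

Check each profile of the others' bids and compare truth against every alternative bid.
Others bid (4, 4): truth gives 0, best alternative gives -5.
Others bid (4, 9): truth gives 0, best alternative gives -5.
Others bid (9, 4): truth gives 0, best alternative gives 0.
Others bid (9, 9): truth gives 0, best alternative gives 0.
In every case the truthful bid is at least as good as any alternative, so it is a dominant strategy.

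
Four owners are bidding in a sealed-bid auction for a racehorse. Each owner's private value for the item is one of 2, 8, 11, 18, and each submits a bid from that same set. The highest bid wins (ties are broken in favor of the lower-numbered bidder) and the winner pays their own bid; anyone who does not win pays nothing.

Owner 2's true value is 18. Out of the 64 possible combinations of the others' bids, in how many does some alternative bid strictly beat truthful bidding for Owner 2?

18

Others bid (2, 2, 2): truth gives 0; bid 8 gives 10 > 0. Violating.
Others bid (2, 2, 8): truth gives 0; bid 8 gives 10 > 0. Violating.
Others bid (2, 2, 11): truth gives 0; bid 11 gives 7 > 0. Violating.
Others bid (2, 8, 2): truth gives 0; bid 8 gives 10 > 0. Violating.
Others bid (2, 2, 18): truth gives 0; no alternative beats it.
Others bid (2, 8, 18): truth gives 0; no alternative beats it.
(Checking all 64 profiles: 18 have a profitable deviation, 46 do not.)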